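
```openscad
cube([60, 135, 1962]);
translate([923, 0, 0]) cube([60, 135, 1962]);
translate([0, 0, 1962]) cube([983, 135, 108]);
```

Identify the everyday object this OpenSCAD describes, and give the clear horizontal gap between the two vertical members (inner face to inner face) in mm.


A door frame. The clear opening width is 863 mm.

Two 1962 mm tall posts with a header on top — a door frame. The left jamb is 60 mm wide at x = 0; the right jamb starts at x = 923. The clear opening is 923 − 60 = 863 mm.


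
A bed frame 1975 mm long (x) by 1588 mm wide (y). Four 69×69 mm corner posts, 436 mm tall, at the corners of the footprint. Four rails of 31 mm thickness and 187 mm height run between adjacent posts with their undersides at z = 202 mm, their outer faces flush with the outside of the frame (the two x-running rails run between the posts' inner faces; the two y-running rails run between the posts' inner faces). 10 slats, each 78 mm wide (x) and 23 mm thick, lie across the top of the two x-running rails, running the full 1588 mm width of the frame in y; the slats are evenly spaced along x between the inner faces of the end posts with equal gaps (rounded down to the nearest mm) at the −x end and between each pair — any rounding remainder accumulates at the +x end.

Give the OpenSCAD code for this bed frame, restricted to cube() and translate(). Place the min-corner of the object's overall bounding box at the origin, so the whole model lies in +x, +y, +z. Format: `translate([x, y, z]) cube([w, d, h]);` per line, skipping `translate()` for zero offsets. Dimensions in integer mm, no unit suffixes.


cube([69, 69, 436]);
translate([0, 1519, 0]) cube([69, 69, 436]);
translate([1906, 0, 0]) cube([69, 69, 436]);
translate([1906, 1519, 0]) cube([69, 69, 436]);
translate([69, 0, 202]) cube([1837, 31, 187]);
translate([69, 1557, 202]) cube([1837, 31, 187]);
translate([0, 69, 202]) cube([31, 1450, 187]);
translate([1944, 69, 202]) cube([31, 1450, 187]);
translate([165, 0, 389]) cube([78, 1588, 23]);
translate([339, 0, 389]) cube([78, 1588, 23]);
translate([513, 0, 389]) cube([78, 1588, 23]);
translate([687, 0, 389]) cube([78, 1588, 23]);
translate([861, 0, 389]) cube([78, 1588, 23]);
translate([1035, 0, 389]) cube([78, 1588, 23]);
translate([1209, 0, 389]) cube([78, 1588, 23]);
translate([1383, 0, 389]) cube([78, 1588, 23]);
translate([1557, 0, 389]) cube([78, 1588, 23]);
translate([1731, 0, 389]) cube([78, 1588, 23]);


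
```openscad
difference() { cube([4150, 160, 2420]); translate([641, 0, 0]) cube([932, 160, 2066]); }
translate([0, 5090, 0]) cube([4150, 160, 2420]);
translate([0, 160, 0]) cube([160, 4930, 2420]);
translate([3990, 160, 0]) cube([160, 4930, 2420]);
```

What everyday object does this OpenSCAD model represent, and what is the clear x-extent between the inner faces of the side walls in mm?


A single room. The interior width is 3830 mm.

Four walls enclosing a rectangle with a door in the front wall — a room. Outside width 4150 minus two 160 mm walls gives 3830 mm.


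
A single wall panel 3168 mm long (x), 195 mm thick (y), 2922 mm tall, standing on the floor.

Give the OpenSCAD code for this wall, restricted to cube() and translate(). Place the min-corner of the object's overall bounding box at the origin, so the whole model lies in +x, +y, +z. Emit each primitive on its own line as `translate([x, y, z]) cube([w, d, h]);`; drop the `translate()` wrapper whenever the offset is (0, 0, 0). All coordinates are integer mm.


cube([3168, 195, 2922]);


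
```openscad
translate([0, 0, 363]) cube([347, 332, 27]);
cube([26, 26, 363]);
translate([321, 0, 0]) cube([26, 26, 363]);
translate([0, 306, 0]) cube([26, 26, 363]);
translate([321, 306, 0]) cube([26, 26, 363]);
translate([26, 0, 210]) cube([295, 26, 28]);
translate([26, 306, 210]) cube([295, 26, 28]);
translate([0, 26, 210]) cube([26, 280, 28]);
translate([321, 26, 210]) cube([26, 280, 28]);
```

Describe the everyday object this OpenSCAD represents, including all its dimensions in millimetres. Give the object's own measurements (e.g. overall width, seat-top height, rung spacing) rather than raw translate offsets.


A simple wooden stool: a rectangular seat 347 mm (x) by 332 mm (y), 27 mm thick, top face at z = 390 mm, on four square legs, each 26×26 mm in cross-section. The legs rest on z = 0, each flush with a corner of the seat. Four stretchers, 26 mm wide and 28 mm tall, connect adjacent legs with their undersides at z = 210 mm, each running between the inner faces of the legs it joins and aligned with the legs' outer faces on the other axis.


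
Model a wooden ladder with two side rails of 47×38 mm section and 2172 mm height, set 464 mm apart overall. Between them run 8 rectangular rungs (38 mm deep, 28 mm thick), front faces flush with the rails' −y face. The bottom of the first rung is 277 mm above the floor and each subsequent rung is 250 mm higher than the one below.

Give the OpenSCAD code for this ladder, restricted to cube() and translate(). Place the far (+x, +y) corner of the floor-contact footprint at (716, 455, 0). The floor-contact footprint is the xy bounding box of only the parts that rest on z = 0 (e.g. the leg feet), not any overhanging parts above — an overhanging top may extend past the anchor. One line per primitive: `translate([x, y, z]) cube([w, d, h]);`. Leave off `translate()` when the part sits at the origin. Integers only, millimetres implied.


translate([252, 417, 0]) cube([47, 38, 2172]);
translate([669, 417, 0]) cube([47, 38, 2172]);
translate([299, 417, 277]) cube([370, 38, 28]);
translate([299, 417, 527]) cube([370, 38, 28]);
translate([299, 417, 777]) cube([370, 38, 28]);
translate([299, 417, 1027]) cube([370, 38, 28]);
translate([299, 417, 1277]) cube([370, 38, 28]);
translate([299, 417, 1527]) cube([370, 38, 28]);
translate([299, 417, 1777]) cube([370, 38, 28]);
translate([299, 417, 2027]) cube([370, 38, 28]);


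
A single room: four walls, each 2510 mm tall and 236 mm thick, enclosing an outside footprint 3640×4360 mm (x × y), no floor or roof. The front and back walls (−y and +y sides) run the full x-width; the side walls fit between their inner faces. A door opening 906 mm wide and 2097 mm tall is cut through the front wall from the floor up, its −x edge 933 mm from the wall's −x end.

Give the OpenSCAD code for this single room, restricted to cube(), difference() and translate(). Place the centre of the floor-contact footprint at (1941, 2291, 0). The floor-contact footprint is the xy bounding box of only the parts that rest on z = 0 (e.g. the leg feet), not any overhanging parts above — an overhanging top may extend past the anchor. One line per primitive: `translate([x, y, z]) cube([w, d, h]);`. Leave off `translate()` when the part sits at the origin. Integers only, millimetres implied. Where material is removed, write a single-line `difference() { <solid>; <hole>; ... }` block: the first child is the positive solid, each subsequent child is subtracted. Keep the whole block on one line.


difference() { translate([121, 111, 0]) cube([3640, 236, 2510]); translate([1054, 111, 0]) cube([906, 236, 2097]); }
translate([121, 4235, 0]) cube([3640, 236, 2510]);
translate([121, 347, 0]) cube([236, 3888, 2510]);
translate([3525, 347, 0]) cube([236, 3888, 2510]);


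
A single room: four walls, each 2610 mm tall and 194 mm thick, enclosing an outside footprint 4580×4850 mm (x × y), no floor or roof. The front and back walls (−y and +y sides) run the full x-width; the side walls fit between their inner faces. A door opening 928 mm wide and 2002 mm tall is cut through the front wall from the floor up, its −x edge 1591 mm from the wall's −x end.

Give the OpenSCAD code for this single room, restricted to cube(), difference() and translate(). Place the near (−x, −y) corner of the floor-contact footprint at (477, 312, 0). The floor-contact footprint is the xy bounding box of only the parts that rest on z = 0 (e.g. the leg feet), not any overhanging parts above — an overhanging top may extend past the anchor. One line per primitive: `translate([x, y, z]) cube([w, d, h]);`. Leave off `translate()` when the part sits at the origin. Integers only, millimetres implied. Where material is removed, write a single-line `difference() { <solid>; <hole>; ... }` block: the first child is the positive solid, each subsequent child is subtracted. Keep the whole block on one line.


difference() { translate([477, 312, 0]) cube([4580, 194, 2610]); translate([2068, 312, 0]) cube([928, 194, 2002]); }
translate([477, 4968, 0]) cube([4580, 194, 2610]);
translate([477, 506, 0]) cube([194, 4462, 2610]);
translate([4863, 506, 0]) cube([194, 4462, 2610]);


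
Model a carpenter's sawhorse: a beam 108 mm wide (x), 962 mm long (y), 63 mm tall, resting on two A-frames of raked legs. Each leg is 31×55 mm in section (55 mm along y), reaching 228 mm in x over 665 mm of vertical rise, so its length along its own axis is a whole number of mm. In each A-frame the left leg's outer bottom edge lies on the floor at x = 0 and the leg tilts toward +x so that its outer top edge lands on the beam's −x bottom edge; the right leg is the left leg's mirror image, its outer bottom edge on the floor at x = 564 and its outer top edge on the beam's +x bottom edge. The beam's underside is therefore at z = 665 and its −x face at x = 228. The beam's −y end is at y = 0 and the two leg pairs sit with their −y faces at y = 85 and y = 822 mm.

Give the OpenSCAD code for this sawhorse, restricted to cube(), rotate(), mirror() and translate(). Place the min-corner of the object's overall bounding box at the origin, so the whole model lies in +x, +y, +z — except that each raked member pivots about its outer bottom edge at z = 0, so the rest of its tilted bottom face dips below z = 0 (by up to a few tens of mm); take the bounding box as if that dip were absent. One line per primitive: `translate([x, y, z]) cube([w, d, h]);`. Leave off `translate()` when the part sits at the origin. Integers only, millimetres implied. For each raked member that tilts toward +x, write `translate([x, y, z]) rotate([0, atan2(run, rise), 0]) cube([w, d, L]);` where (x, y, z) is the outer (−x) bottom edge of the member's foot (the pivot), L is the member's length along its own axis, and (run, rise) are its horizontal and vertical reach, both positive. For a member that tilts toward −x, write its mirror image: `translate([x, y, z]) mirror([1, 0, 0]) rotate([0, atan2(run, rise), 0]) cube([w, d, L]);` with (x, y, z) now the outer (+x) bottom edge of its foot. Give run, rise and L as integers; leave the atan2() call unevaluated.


translate([228, 0, 665]) cube([108, 962, 63]);
translate([0, 85, 0]) rotate([0, atan2(228, 665), 0]) cube([31, 55, 703]);
translate([564, 85, 0]) mirror([1, 0, 0]) rotate([0, atan2(228, 665), 0]) cube([31, 55, 703]);
translate([0, 822, 0]) rotate([0, atan2(228, 665), 0]) cube([31, 55, 703]);
translate([564, 822, 0]) mirror([1, 0, 0]) rotate([0, atan2(228, 665), 0]) cube([31, 55, 703]);


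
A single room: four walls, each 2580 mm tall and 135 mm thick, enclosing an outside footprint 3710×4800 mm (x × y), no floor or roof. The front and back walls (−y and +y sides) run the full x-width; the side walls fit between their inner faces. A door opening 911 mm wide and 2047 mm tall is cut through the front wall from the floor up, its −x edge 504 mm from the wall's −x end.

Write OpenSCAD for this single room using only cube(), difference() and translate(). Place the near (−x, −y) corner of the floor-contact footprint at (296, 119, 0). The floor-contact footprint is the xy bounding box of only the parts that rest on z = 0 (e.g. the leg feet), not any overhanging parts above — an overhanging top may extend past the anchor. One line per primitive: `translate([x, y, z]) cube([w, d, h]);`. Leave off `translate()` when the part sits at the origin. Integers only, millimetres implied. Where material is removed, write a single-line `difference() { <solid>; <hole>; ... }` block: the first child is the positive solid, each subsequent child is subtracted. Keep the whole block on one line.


difference() { translate([296, 119, 0]) cube([3710, 135, 2580]); translate([800, 119, 0]) cube([911, 135, 2047]); }
translate([296, 4784, 0]) cube([3710, 135, 2580]);
translate([296, 254, 0]) cube([135, 4530, 2580]);
translate([3871, 254, 0]) cube([135, 4530, 2580]);


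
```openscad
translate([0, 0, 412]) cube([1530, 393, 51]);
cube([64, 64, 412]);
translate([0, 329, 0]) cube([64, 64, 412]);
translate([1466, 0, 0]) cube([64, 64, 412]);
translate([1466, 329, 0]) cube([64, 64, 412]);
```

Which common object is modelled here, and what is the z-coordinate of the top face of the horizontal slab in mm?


A bench. The seat-top height is 463 mm.

A long slab on four corner posts — a bench. The slab sits at z = 412 with thickness 51, so the top is 412 + 51 = 463 mm.


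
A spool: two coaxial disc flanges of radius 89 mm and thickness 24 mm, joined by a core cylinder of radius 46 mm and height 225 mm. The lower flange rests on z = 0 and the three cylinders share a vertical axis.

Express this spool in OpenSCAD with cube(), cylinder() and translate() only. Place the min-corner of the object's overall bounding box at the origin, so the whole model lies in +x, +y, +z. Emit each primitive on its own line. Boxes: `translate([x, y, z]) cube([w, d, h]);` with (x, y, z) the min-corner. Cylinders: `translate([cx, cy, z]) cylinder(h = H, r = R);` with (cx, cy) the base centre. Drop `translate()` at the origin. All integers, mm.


translate([89, 89, 0]) cylinder(h = 24, r = 89);
translate([89, 89, 24]) cylinder(h = 225, r = 46);
translate([89, 89, 249]) cylinder(h = 24, r = 89);


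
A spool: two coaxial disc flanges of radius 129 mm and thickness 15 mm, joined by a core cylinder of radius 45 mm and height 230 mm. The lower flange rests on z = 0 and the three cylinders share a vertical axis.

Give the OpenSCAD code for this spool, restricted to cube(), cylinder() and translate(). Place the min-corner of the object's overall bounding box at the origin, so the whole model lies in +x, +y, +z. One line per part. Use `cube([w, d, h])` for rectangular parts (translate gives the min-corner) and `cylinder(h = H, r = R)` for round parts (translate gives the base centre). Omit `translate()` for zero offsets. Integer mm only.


translate([129, 129, 0]) cylinder(h = 15, r = 129);
translate([129, 129, 15]) cylinder(h = 230, r = 45);
translate([129, 129, 245]) cylinder(h = 15, r = 129);


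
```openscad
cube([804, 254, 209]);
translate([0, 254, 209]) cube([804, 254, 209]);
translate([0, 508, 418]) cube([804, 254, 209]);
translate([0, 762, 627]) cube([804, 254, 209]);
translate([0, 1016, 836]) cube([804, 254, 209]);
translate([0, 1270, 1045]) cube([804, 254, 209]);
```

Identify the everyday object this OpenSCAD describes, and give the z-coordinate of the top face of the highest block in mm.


A staircase. The total rise is 1254 mm.

6 identical blocks, each offset up and back from the previous — a staircase. Each step is 209 mm tall and there are 6 of them, so the total rise is 6 × 209 = 1254 mm.


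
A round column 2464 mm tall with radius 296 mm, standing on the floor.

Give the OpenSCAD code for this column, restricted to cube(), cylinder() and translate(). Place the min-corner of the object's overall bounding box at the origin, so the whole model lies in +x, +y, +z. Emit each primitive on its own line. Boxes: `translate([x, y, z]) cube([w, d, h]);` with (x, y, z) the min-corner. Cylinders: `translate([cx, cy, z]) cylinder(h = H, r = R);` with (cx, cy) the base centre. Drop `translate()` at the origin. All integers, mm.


translate([296, 296, 0]) cylinder(h = 2464, r = 296);


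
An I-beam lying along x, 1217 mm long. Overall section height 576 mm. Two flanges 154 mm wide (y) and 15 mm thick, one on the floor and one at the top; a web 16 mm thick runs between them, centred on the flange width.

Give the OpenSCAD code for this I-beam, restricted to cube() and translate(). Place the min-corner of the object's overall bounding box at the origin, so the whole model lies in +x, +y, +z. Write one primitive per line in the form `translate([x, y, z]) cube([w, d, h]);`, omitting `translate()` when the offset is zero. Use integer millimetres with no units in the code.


cube([1217, 154, 15]);
translate([0, 69, 15]) cube([1217, 16, 546]);
translate([0, 0, 561]) cube([1217, 154, 15]);


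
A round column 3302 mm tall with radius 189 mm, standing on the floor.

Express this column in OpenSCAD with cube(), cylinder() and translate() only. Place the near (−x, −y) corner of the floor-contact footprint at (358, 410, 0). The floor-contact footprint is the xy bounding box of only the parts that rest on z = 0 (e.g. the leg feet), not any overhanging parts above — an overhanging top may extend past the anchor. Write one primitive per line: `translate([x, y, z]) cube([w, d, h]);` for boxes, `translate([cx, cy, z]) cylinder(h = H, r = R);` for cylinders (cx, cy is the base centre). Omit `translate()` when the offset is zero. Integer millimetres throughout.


translate([547, 599, 0]) cylinder(h = 3302, r = 189);


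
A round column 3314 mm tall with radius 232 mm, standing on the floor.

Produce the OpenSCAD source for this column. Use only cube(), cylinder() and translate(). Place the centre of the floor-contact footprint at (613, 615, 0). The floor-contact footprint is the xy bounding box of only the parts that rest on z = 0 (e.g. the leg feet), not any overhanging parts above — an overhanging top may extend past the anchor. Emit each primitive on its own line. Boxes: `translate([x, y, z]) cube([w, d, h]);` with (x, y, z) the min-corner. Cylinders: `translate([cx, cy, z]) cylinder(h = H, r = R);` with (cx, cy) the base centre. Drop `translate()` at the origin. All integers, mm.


translate([613, 615, 0]) cylinder(h = 3314, r = 232);


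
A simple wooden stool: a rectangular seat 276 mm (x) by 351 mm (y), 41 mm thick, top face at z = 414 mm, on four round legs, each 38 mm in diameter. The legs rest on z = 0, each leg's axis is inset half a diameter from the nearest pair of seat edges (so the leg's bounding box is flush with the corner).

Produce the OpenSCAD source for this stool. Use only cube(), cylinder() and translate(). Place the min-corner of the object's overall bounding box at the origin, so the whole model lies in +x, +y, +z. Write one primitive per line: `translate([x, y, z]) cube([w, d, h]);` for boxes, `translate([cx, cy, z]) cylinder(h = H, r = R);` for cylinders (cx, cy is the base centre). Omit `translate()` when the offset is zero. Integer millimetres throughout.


// leg_h = 414 - 41 = 373
translate([0, 0, 373]) cube([276, 351, 41]);
translate([19, 19, 0]) cylinder(h = 373, r = 19);
translate([257, 19, 0]) cylinder(h = 373, r = 19);
translate([19, 332, 0]) cylinder(h = 373, r = 19);
translate([257, 332, 0]) cylinder(h = 373, r = 19);


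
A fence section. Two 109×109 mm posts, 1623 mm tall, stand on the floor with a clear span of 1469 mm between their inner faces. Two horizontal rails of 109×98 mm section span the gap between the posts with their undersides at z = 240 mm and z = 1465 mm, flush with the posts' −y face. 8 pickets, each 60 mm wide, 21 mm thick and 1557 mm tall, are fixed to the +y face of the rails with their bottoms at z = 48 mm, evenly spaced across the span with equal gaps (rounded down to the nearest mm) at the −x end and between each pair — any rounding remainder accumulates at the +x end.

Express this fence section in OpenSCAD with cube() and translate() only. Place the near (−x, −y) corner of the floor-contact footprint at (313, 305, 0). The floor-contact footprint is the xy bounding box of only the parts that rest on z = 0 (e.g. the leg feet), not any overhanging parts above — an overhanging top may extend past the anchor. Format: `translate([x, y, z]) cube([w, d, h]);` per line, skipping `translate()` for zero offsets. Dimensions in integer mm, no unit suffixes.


translate([313, 305, 0]) cube([109, 109, 1623]);
translate([1891, 305, 0]) cube([109, 109, 1623]);
translate([422, 305, 240]) cube([1469, 109, 98]);
translate([422, 305, 1465]) cube([1469, 109, 98]);
translate([531, 414, 48]) cube([60, 21, 1557]);
translate([700, 414, 48]) cube([60, 21, 1557]);
translate([869, 414, 48]) cube([60, 21, 1557]);
translate([1038, 414, 48]) cube([60, 21, 1557]);
translate([1207, 414, 48]) cube([60, 21, 1557]);
translate([1376, 414, 48]) cube([60, 21, 1557]);
translate([1545, 414, 48]) cube([60, 21, 1557]);
translate([1714, 414, 48]) cube([60, 21, 1557]);


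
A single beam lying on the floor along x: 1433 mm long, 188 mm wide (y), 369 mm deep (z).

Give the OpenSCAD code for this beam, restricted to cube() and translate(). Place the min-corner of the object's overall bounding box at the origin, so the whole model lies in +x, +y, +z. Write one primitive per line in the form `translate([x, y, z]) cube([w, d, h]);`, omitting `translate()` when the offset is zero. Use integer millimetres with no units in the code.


cube([1433, 188, 369]);


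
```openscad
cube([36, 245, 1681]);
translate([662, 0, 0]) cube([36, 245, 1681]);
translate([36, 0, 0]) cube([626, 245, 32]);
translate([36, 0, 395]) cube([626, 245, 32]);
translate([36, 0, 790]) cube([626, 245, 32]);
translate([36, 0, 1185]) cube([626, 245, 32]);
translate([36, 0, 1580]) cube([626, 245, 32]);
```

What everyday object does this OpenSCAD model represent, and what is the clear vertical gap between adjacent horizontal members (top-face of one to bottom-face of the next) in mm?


A bookshelf. The clear shelf gap is 363 mm.

Two tall side panels with 5 horizontal boards between them — a bookshelf. The first two shelf undersides are at z = 0 and z = 395; with shelf thickness 32, the clear gap is 395 − 0 − 32 = 363 mm.


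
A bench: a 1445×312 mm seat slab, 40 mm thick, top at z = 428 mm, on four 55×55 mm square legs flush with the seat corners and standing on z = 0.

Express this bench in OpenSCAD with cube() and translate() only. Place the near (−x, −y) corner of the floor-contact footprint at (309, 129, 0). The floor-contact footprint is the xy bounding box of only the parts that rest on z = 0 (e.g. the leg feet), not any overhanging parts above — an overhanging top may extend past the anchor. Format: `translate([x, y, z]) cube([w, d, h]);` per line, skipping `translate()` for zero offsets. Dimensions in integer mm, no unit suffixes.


// leg_h = 428 − 40 = 388
translate([309, 129, 388]) cube([1445, 312, 40]);
translate([309, 129, 0]) cube([55, 55, 388]);
translate([309, 386, 0]) cube([55, 55, 388]);
translate([1699, 129, 0]) cube([55, 55, 388]);
translate([1699, 386, 0]) cube([55, 55, 388]);


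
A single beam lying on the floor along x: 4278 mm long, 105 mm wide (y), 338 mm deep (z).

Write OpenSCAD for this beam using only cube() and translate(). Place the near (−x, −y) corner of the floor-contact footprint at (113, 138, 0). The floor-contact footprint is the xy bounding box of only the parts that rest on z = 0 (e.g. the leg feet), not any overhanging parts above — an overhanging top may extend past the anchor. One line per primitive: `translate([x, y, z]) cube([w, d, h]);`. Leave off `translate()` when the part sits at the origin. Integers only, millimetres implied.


translate([113, 138, 0]) cube([4278, 105, 338]);


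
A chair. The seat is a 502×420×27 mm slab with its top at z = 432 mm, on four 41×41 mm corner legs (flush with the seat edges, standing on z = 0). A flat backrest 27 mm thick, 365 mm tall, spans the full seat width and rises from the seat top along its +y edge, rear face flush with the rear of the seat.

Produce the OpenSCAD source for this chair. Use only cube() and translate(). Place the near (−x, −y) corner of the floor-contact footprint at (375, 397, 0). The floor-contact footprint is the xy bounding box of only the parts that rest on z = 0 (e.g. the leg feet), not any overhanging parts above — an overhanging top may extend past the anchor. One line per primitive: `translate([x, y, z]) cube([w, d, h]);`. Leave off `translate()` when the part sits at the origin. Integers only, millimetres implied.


// leg_h = 432 - 27 = 405
translate([375, 397, 405]) cube([502, 420, 27]);
translate([375, 397, 0]) cube([41, 41, 405]);
translate([836, 397, 0]) cube([41, 41, 405]);
translate([375, 776, 0]) cube([41, 41, 405]);
translate([836, 776, 0]) cube([41, 41, 405]);
translate([375, 790, 432]) cube([502, 27, 365]);


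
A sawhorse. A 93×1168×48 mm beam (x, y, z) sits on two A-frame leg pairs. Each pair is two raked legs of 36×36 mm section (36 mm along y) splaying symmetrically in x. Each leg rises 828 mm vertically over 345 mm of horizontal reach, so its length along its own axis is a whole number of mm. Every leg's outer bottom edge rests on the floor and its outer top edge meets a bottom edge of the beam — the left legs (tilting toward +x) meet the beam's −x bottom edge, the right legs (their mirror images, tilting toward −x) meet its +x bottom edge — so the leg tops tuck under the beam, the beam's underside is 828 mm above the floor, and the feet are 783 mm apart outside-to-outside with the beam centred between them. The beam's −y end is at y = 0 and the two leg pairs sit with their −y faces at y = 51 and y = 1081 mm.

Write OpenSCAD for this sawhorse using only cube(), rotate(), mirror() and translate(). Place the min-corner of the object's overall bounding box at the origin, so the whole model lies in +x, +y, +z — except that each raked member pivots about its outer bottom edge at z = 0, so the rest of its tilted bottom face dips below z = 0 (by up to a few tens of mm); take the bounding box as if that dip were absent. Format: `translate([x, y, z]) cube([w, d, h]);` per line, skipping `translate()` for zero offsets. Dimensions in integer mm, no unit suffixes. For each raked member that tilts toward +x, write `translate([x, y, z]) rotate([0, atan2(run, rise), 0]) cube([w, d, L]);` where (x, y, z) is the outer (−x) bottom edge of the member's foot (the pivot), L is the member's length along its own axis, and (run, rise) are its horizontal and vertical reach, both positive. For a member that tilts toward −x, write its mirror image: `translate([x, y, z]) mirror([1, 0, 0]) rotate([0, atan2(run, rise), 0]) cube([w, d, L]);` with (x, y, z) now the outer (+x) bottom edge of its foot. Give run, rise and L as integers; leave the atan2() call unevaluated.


// leg length = √(345² + 828²) = 897
// right-leg outer foot x = 2·345 + 93 = 783
// beam min-corner = (345, 0, 828)
translate([345, 0, 828]) cube([93, 1168, 48]);
translate([0, 51, 0]) rotate([0, atan2(345, 828), 0]) cube([36, 36, 897]);
translate([783, 51, 0]) mirror([1, 0, 0]) rotate([0, atan2(345, 828), 0]) cube([36, 36, 897]);
translate([0, 1081, 0]) rotate([0, atan2(345, 828), 0]) cube([36, 36, 897]);
translate([783, 1081, 0]) mirror([1, 0, 0]) rotate([0, atan2(345, 828), 0]) cube([36, 36, 897]);


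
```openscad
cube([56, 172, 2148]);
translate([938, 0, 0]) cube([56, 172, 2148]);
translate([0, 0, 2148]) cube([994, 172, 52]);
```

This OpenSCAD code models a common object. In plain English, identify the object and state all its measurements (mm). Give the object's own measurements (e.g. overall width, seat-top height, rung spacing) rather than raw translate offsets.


A door frame. The clear opening is 882 mm wide and 2148 mm high. Two 56 mm wide jambs, 172 mm deep, stand either side of the opening from the floor to the top of the opening. A 52 mm thick head sits across the top of both jambs, spanning the full outside width of the frame.


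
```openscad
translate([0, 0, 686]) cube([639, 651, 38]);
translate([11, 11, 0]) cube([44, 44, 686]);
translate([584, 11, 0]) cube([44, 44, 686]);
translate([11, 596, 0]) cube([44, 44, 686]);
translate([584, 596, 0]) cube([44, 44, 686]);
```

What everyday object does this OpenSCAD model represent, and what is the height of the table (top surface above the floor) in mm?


A table. The table height is 724 mm.

A 639×651×38 slab sits at z = 686 on four 44 mm square posts — a table. The top surface is at 686 + 38 = 724 mm.


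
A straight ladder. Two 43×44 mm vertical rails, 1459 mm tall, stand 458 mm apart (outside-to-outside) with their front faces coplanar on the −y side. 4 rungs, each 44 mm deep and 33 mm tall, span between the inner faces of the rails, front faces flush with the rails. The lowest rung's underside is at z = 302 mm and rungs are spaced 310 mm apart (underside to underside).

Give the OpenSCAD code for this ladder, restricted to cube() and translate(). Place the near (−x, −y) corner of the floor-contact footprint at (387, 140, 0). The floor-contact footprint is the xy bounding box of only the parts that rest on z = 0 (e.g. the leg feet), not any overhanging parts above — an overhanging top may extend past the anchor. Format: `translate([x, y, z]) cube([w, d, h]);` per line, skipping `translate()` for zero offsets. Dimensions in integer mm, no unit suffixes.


// rung span = 458 - 2*43 = 372
// rung[k] z = 302 + k*310
translate([387, 140, 0]) cube([43, 44, 1459]);
translate([802, 140, 0]) cube([43, 44, 1459]);
translate([430, 140, 302]) cube([372, 44, 33]);
translate([430, 140, 612]) cube([372, 44, 33]);
translate([430, 140, 922]) cube([372, 44, 33]);
translate([430, 140, 1232]) cube([372, 44, 33]);


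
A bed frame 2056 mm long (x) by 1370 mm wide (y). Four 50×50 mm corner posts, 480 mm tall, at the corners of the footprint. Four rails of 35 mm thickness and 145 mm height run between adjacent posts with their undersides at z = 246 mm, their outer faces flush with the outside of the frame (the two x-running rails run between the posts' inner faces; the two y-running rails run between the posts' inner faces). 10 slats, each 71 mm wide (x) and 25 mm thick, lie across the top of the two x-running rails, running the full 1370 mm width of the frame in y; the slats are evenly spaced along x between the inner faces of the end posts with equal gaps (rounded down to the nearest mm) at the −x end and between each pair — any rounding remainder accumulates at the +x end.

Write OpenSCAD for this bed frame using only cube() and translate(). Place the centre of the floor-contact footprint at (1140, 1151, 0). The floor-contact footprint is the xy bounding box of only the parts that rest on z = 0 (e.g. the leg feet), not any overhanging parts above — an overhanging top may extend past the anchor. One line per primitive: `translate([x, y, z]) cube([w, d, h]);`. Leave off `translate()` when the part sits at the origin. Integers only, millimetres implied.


translate([112, 466, 0]) cube([50, 50, 480]);
translate([112, 1786, 0]) cube([50, 50, 480]);
translate([2118, 466, 0]) cube([50, 50, 480]);
translate([2118, 1786, 0]) cube([50, 50, 480]);
translate([162, 466, 246]) cube([1956, 35, 145]);
translate([162, 1801, 246]) cube([1956, 35, 145]);
translate([112, 516, 246]) cube([35, 1270, 145]);
translate([2133, 516, 246]) cube([35, 1270, 145]);
translate([275, 466, 391]) cube([71, 1370, 25]);
translate([459, 466, 391]) cube([71, 1370, 25]);
translate([643, 466, 391]) cube([71, 1370, 25]);
translate([827, 466, 391]) cube([71, 1370, 25]);
translate([1011, 466, 391]) cube([71, 1370, 25]);
translate([1195, 466, 391]) cube([71, 1370, 25]);
translate([1379, 466, 391]) cube([71, 1370, 25]);
translate([1563, 466, 391]) cube([71, 1370, 25]);
translate([1747, 466, 391]) cube([71, 1370, 25]);
translate([1931, 466, 391]) cube([71, 1370, 25]);


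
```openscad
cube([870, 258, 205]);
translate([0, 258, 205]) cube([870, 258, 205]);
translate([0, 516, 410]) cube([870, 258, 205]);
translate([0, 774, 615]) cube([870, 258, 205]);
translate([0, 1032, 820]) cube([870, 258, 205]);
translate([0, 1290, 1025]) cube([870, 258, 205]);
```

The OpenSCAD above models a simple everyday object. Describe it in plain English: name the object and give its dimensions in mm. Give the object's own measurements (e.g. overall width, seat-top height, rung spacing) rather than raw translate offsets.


A straight staircase of 6 solid steps. Each step is 870 mm wide (x), 258 mm deep (y, the going) and 205 mm tall (the rise). The first step rests on the floor; each subsequent step sits one going further in +y and one rise higher in +z, directly behind and above the previous step with no overlap.


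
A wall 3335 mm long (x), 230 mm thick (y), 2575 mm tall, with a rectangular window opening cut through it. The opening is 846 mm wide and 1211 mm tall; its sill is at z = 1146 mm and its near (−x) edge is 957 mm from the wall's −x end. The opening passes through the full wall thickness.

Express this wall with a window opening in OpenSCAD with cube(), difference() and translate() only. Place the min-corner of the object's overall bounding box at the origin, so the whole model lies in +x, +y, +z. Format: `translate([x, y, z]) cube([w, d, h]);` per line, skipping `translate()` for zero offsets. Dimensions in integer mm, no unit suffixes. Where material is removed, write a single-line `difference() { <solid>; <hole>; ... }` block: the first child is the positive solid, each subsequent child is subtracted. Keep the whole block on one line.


difference() { cube([3335, 230, 2575]); translate([957, 0, 1146]) cube([846, 230, 1211]); }


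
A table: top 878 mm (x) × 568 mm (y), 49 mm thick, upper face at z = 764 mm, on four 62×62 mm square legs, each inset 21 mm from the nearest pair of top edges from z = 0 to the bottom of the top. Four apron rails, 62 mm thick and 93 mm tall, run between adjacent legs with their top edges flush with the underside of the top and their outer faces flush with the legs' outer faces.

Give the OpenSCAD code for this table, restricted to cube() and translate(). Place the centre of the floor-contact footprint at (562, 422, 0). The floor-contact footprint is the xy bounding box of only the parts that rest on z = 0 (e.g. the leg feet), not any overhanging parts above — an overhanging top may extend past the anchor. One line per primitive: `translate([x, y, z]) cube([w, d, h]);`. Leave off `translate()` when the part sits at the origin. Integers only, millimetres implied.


translate([123, 138, 715]) cube([878, 568, 49]);
translate([144, 159, 0]) cube([62, 62, 715]);
translate([918, 159, 0]) cube([62, 62, 715]);
translate([144, 623, 0]) cube([62, 62, 715]);
translate([918, 623, 0]) cube([62, 62, 715]);
translate([206, 159, 622]) cube([712, 62, 93]);
translate([206, 623, 622]) cube([712, 62, 93]);
translate([144, 221, 622]) cube([62, 402, 93]);
translate([918, 221, 622]) cube([62, 402, 93]);


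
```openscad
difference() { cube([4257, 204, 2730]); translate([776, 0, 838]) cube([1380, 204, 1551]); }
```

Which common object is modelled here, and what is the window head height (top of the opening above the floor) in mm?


A wall with a window opening. The window head height is 2389 mm.

A wall with a rectangular opening subtracted — a window. Sill at z = 838, opening 1551 mm tall, so the head is at 838 + 1551 = 2389 mm.


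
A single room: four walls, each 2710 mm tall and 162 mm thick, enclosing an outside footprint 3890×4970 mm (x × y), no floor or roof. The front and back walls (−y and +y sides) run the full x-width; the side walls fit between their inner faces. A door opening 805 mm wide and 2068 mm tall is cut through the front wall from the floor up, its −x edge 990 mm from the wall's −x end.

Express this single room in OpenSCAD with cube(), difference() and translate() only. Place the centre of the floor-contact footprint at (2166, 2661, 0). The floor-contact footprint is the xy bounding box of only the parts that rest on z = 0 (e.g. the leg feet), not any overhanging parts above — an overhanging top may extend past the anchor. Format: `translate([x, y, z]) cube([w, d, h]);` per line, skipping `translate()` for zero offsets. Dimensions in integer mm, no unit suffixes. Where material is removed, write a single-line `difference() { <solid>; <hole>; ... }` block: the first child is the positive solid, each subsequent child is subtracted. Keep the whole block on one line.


difference() { translate([221, 176, 0]) cube([3890, 162, 2710]); translate([1211, 176, 0]) cube([805, 162, 2068]); }
translate([221, 4984, 0]) cube([3890, 162, 2710]);
translate([221, 338, 0]) cube([162, 4646, 2710]);
translate([3949, 338, 0]) cube([162, 4646, 2710]);


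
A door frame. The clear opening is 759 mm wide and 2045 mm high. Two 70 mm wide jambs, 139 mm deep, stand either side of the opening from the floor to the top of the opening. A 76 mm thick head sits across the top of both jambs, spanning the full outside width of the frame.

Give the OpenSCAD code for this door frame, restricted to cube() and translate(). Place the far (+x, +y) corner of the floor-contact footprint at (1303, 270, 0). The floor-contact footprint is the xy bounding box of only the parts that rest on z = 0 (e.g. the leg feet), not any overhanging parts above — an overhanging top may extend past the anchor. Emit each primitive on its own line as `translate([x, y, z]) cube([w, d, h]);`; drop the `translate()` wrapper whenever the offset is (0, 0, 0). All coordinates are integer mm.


translate([404, 131, 0]) cube([70, 139, 2045]);
translate([1233, 131, 0]) cube([70, 139, 2045]);
translate([404, 131, 2045]) cube([899, 139, 76]);


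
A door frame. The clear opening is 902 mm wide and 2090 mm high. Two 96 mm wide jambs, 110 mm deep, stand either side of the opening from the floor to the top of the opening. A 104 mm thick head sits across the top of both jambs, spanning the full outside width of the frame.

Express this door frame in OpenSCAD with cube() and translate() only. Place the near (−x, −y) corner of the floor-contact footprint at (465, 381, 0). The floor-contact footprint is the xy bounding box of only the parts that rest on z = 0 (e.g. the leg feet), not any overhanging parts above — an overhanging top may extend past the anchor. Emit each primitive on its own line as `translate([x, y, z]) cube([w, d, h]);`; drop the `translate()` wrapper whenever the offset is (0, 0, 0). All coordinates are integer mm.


translate([465, 381, 0]) cube([96, 110, 2090]);
translate([1463, 381, 0]) cube([96, 110, 2090]);
translate([465, 381, 2090]) cube([1094, 110, 104]);


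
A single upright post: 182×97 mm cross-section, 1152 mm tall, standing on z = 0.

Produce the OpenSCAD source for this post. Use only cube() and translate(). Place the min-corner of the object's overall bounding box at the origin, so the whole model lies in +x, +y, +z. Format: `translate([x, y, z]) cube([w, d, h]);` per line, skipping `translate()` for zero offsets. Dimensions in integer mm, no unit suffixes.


cube([182, 97, 1152]);


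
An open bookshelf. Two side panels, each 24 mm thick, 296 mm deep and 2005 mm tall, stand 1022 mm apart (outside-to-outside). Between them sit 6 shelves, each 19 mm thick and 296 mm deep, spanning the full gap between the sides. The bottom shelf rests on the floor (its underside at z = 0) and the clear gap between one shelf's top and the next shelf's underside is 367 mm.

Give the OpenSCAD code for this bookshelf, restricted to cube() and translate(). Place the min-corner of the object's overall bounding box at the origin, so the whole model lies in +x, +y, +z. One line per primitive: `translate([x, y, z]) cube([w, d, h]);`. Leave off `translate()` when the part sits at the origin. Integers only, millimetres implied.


cube([24, 296, 2005]);
translate([998, 0, 0]) cube([24, 296, 2005]);
translate([24, 0, 0]) cube([974, 296, 19]);
translate([24, 0, 386]) cube([974, 296, 19]);
translate([24, 0, 772]) cube([974, 296, 19]);
translate([24, 0, 1158]) cube([974, 296, 19]);
translate([24, 0, 1544]) cube([974, 296, 19]);
translate([24, 0, 1930]) cube([974, 296, 19]);


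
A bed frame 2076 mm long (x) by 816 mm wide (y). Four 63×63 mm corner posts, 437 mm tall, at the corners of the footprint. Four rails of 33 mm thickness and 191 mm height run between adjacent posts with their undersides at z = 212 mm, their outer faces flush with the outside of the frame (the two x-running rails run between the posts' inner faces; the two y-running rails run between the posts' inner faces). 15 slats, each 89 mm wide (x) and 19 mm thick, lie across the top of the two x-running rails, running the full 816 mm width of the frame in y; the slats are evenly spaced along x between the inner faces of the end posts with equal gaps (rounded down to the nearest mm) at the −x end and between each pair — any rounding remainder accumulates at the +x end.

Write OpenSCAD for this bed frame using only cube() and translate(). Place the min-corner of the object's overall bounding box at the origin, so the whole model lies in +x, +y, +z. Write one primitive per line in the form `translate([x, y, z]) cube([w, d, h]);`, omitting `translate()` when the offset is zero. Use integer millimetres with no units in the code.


cube([63, 63, 437]);
translate([0, 753, 0]) cube([63, 63, 437]);
translate([2013, 0, 0]) cube([63, 63, 437]);
translate([2013, 753, 0]) cube([63, 63, 437]);
translate([63, 0, 212]) cube([1950, 33, 191]);
translate([63, 783, 212]) cube([1950, 33, 191]);
translate([0, 63, 212]) cube([33, 690, 191]);
translate([2043, 63, 212]) cube([33, 690, 191]);
translate([101, 0, 403]) cube([89, 816, 19]);
translate([228, 0, 403]) cube([89, 816, 19]);
translate([355, 0, 403]) cube([89, 816, 19]);
translate([482, 0, 403]) cube([89, 816, 19]);
translate([609, 0, 403]) cube([89, 816, 19]);
translate([736, 0, 403]) cube([89, 816, 19]);
translate([863, 0, 403]) cube([89, 816, 19]);
translate([990, 0, 403]) cube([89, 816, 19]);
translate([1117, 0, 403]) cube([89, 816, 19]);
translate([1244, 0, 403]) cube([89, 816, 19]);
translate([1371, 0, 403]) cube([89, 816, 19]);
translate([1498, 0, 403]) cube([89, 816, 19]);
translate([1625, 0, 403]) cube([89, 816, 19]);
translate([1752, 0, 403]) cube([89, 816, 19]);
translate([1879, 0, 403]) cube([89, 816, 19]);
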